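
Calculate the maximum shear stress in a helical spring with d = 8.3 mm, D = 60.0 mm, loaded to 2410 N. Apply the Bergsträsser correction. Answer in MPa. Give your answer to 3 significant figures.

Spring index C = D/d = 60.0/8.3 = 7.2289
K_B = (4C+2)/(4C−3) = 30.916/25.916 = 1.1929
τ₀ = 8FD/(πd³) = 8·2410·60.0/(π·8.3³) = 1.1568e+06/1796.3 = 643.98 MPa
τ_max = K·τ₀ = 1.1929 × 643.98 = 768.23 MPa

768 MPa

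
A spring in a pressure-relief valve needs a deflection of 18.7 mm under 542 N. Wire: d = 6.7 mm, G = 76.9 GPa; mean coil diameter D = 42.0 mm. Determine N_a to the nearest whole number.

9

Required rate k = F/δ = 542/18.7 = 28.984 N/mm
N_a = Gd⁴/(8D³k) = (76.9×10³ × 6.7⁴)/(8 × 42.0³ × 28.984)
    = 1.54962e+08 / 1.71789e+07 = 9.02 → 9 coils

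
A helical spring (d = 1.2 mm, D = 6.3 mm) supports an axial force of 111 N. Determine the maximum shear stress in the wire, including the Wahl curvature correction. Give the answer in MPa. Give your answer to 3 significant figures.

1330 MPa

Spring index C = D/d = 6.3/1.2 = 5.2500
K_W = (4C−1)/(4C−4) + 0.615/C = 20.000/17.000 + 0.1171 = 1.2936
τ₀ = 8FD/(πd³) = 8·111·6.3/(π·1.2³) = 5594.4/5.4287 = 1030.5 MPa
τ_max = K·τ₀ = 1.2936 × 1030.5 = 1333.1 MPa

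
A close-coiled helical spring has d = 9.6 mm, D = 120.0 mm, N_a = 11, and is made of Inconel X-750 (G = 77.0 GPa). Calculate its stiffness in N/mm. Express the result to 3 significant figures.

k = Gd⁴/(8D³N_a) = (77.0×10³ × 9.6⁴) / (8 × 120.0³ × 11)
  = 6.53997e+08 / 1.52064e+08 = 4.3008 N/mm

4.30 N/mm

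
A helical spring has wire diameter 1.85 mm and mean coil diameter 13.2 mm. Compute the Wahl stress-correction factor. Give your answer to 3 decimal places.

C = D/d = 13.2/1.85 = 7.1351
K_W = (4C−1)/(4C−4) + 0.615/C = 27.541/24.541 + 0.0862 = 1.2084

1.208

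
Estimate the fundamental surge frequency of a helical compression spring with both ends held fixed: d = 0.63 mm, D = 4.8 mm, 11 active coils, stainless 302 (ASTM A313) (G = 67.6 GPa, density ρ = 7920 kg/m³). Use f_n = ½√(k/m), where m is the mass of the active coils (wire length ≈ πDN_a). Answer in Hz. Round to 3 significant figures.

k = Gd⁴/(8D³N_a) = (67.6×10³)(0.63⁴)/(8·4.8³·11) = 1.0942 N/mm = 1094.2 N/m
Wire length L = πDN_a = π·4.8·11 = 165.88 mm
m = ρ·(πd²/4)·L = 7920 × 0.31172×10⁻⁶ m² × 0.16588 m = 0.00040952 kg
f_n = ½√(k/m) = 0.5·√(1094.2/0.00040952) = 0.5·√(2.6719e+06) = 817.3 Hz

817 Hz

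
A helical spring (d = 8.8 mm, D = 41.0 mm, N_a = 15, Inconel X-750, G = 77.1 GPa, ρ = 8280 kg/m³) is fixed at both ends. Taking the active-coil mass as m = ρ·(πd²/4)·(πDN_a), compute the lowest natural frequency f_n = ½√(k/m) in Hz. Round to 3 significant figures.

120 Hz

k = Gd⁴/(8D³N_a) = (77.1×10³)(8.8⁴)/(8·41.0³·15) = 55.905 N/mm = 55905 N/m
Wire length L = πDN_a = π·41.0·15 = 1932.1 mm
m = ρ·(πd²/4)·L = 8280 × 60.821×10⁻⁶ m² × 1.9321 m = 0.97299 kg
f_n = ½√(k/m) = 0.5·√(55905/0.97299) = 0.5·√(57457) = 119.85 Hz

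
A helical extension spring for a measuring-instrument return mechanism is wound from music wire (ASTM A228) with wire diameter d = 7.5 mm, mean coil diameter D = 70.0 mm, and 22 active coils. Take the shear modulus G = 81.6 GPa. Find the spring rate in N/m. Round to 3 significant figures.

k = Gd⁴/(8D³N_a) = (81.6×10³ × 7.5⁴) / (8 × 70.0³ × 22)
  = 2.58188e+08 / 6.0368e+07 = 4.2769 N/mm = 4276.9 N/m

4280 N/m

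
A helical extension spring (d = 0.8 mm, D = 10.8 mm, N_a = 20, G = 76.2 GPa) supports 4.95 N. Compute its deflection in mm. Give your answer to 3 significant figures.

32.0 mm

k = Gd⁴/(8D³N_a) = (76.2×10³)(0.8⁴)/(8·10.8³·20) = 0.15485 N/mm
δ = F/k = 4.95 / 0.15485 = 31.966 mm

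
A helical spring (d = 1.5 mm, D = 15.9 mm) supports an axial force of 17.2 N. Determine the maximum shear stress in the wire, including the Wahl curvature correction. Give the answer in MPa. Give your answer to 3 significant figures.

234 MPa

Spring index C = D/d = 15.9/1.5 = 10.6000
K_W = (4C−1)/(4C−4) + 0.615/C = 41.400/38.400 + 0.0580 = 1.1361
τ₀ = 8FD/(πd³) = 8·17.2·15.9/(π·1.5³) = 2187.84/10.603 = 206.34 MPa
τ_max = K·τ₀ = 1.1361 × 206.34 = 234.44 MPa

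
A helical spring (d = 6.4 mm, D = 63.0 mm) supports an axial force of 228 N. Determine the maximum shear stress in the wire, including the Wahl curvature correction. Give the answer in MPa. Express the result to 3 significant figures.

160 MPa

Spring index C = D/d = 63.0/6.4 = 9.8438
K_W = (4C−1)/(4C−4) + 0.615/C = 38.375/35.375 + 0.0625 = 1.1473
τ₀ = 8FD/(πd³) = 8·228·63.0/(π·6.4³) = 114912/823.55 = 139.53 MPa
τ_max = K·τ₀ = 1.1473 × 139.53 = 160.08 MPa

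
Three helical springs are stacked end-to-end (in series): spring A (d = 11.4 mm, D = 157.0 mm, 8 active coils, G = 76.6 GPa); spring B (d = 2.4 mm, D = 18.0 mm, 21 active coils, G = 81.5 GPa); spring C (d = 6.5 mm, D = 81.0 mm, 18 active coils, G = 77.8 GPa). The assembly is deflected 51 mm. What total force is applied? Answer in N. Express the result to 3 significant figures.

k_A = Gd⁴/(8D³N_a) = (76.6×10³)(11.4⁴)/(8·157.0³·8) = 5.2236 N/mm
k_B = Gd⁴/(8D³N_a) = (81.5×10³)(2.4⁴)/(8·18.0³·21) = 2.7598 N/mm
k_C = Gd⁴/(8D³N_a) = (77.8×10³)(6.5⁴)/(8·81.0³·18) = 1.8147 N/mm
Series: 1/k_eq = 1/5.2236 + 1/2.7598 + 1/1.8147 = 1.1048; k_eq = 0.90512 N/mm
F = k_eq·δ = 0.90512·51 = 46.161 N

46.2 N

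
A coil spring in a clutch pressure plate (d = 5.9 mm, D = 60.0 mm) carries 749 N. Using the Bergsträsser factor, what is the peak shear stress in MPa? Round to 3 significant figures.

631 MPa

Spring index C = D/d = 60.0/5.9 = 10.1695
K_B = (4C+2)/(4C−3) = 42.678/37.678 = 1.1327
τ₀ = 8FD/(πd³) = 8·749·60.0/(π·5.9³) = 359520/645.22 = 557.21 MPa
τ_max = K·τ₀ = 1.1327 × 557.21 = 631.15 MPa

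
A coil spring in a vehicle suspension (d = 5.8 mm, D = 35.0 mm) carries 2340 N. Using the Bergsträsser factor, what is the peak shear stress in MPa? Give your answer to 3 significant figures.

Spring index C = D/d = 35.0/5.8 = 6.0345
K_B = (4C+2)/(4C−3) = 26.138/21.138 = 1.2365
τ₀ = 8FD/(πd³) = 8·2340·35.0/(π·5.8³) = 655200/612.96 = 1068.9 MPa
τ_max = K·τ₀ = 1.2365 × 1068.9 = 1321.7 MPa

1320 MPa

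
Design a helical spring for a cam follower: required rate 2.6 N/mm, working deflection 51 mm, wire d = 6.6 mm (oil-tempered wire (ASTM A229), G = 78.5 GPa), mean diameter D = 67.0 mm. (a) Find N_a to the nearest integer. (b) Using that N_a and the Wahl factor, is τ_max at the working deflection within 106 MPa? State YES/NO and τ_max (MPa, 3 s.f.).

(a) 24 coils; (b) YES, τ_max = 89.2 MPa

N_a = Gd⁴/(8D³k) = (78.5×10³)(6.6⁴)/(8·67.0³·2.6) = 23.81 → N_a = 24
Actual rate k = Gd⁴/(8D³·24) = 2.5794 N/mm
Working load F = kδ = 2.5794·51 = 131.55 N
C = 67.0/6.6 = 10.1515; K_W = (4C−1)/(4C−4)+0.615/C = 1.1425
τ_max = K_W·8FD/(πd³) = 1.1425·78.068 = 89.195 MPa
τ_max ≤ 106 MPa → acceptable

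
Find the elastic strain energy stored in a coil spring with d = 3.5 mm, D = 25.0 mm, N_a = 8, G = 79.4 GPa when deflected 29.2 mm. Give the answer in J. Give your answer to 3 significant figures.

k = Gd⁴/(8D³N_a) = (79.4×10³)(3.5⁴)/(8·25.0³·8) = 11.915 N/mm
U = ½kδ² = 0.5 × 11.915 × 29.2² = 5079.6 N·mm = 5.0796 J

5.08 J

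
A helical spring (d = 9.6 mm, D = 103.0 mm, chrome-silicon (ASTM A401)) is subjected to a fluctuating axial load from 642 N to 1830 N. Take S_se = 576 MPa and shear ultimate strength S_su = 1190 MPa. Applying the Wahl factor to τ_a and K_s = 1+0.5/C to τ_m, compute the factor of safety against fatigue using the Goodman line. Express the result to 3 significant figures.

1.49

C = D/d = 103.0/9.6 = 10.7292; K_W = (4C−1)/(4C−4)+0.615/C = 1.1344; K_s = 1+0.5/C = 1.0466
F_a = (F_max−F_min)/2 = 594 N; F_m = (F_max+F_min)/2 = 1236 N
τ_a = K_W·8F_aD/(πd³) = 1.1344 × 176.1 = 199.77 MPa
τ_m = K_s·8F_mD/(πd³) = 1.0466 × 366.42 = 383.5 MPa
Goodman: 1/n_f = τ_a/S_se + τ_m/S_su = 199.77/576 + 383.5/1190 = 0.34681 + 0.32227 = 0.66908
n_f = 1/0.66908 = 1.495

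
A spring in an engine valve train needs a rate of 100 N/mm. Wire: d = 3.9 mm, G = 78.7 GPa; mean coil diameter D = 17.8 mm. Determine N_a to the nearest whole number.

4

N_a = Gd⁴/(8D³k) = (78.7×10³ × 3.9⁴)/(8 × 17.8³ × 100)
    = 1.82068e+07 / 4.5118e+06 = 4.035 → 4 coils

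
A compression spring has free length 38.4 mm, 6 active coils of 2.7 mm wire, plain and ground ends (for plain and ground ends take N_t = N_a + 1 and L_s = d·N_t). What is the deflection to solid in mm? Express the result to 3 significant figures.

N_t = 7; L_s = 2.7·7 = 18.9 mm
δ_solid = L₀ − L_s = 38.4 − 18.9 = 19.5 mm

19.5 mm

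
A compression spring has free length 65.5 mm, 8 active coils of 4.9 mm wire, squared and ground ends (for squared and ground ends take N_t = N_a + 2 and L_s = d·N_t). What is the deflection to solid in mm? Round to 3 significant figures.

16.5 mm

N_t = 10; L_s = 4.9·10 = 49 mm
δ_solid = L₀ − L_s = 65.5 − 49 = 16.5 mm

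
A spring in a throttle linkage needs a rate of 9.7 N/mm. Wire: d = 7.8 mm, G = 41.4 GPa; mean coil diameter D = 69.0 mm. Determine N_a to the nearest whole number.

N_a = Gd⁴/(8D³k) = (41.4×10³ × 7.8⁴)/(8 × 69.0³ × 9.7)
    = 1.53242e+08 / 2.54923e+07 = 6.011 → 6 coils

6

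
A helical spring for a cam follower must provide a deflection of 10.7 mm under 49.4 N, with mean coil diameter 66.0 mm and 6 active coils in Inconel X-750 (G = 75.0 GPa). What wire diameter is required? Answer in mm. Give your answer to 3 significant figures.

Required rate k = F/δ = 49.4/10.7 = 4.6168 N/mm
d = (8D³N_a·k / G)^(1/4) = (8·66.0³·6·4.6168 / (75.0×10³))^0.25
  = (849.48)^0.25 = 5.3987 mm

5.40 mm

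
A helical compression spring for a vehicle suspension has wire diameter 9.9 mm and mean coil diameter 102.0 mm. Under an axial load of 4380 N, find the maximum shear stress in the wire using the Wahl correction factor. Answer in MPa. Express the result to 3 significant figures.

Spring index C = D/d = 102.0/9.9 = 10.3030
K_W = (4C−1)/(4C−4) + 0.615/C = 40.212/37.212 + 0.0597 = 1.1403
τ₀ = 8FD/(πd³) = 8·4380·102.0/(π·9.9³) = 3.57408e+06/3048.3 = 1172.5 MPa
τ_max = K·τ₀ = 1.1403 × 1172.5 = 1337 MPa

1340 MPa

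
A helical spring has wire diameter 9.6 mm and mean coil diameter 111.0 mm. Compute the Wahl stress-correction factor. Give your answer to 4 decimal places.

C = D/d = 111.0/9.6 = 11.5625
K_W = (4C−1)/(4C−4) + 0.615/C = 45.250/42.250 + 0.0532 = 1.1242

1.1242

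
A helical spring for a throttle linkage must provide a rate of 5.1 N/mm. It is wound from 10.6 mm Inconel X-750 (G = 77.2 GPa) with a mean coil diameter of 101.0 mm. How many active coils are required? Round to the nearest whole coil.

23

N_a = Gd⁴/(8D³k) = (77.2×10³ × 10.6⁴)/(8 × 101.0³ × 5.1)
    = 9.74632e+08 / 4.20363e+07 = 23.19 → 23 coils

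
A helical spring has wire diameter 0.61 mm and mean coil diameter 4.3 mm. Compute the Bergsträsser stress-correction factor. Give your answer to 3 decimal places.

C = D/d = 4.3/0.61 = 7.0492
K_B = (4C+2)/(4C−3) = 30.197/25.197 = 1.1984

1.198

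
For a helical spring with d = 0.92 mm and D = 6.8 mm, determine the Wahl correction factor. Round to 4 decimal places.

1.2006

C = D/d = 6.8/0.92 = 7.3913
K_W = (4C−1)/(4C−4) + 0.615/C = 28.565/25.565 + 0.0832 = 1.2006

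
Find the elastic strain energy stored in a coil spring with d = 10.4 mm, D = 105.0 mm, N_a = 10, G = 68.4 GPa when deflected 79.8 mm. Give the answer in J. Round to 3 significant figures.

27.5 J

k = Gd⁴/(8D³N_a) = (68.4×10³)(10.4⁴)/(8·105.0³·10) = 8.6404 N/mm
U = ½kδ² = 0.5 × 8.6404 × 79.8² = 27511 N·mm = 27.511 J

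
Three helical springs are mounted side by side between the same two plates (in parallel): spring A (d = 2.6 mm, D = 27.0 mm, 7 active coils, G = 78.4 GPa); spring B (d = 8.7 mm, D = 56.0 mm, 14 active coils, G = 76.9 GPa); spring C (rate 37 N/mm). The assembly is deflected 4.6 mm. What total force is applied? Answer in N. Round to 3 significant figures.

288 N

k_A = Gd⁴/(8D³N_a) = (78.4×10³)(2.6⁴)/(8·27.0³·7) = 3.2504 N/mm
k_B = Gd⁴/(8D³N_a) = (76.9×10³)(8.7⁴)/(8·56.0³·14) = 22.399 N/mm
Parallel: k_eq = 3.2504 + 22.399 + 37 = 62.649 N/mm
F = k_eq·δ = 62.649·4.6 = 288.19 N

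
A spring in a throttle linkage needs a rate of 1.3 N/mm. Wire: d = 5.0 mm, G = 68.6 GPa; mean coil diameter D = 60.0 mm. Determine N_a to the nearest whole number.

N_a = Gd⁴/(8D³k) = (68.6×10³ × 5.0⁴)/(8 × 60.0³ × 1.3)
    = 4.2875e+07 / 2.2464e+06 = 19.09 → 19 coils

19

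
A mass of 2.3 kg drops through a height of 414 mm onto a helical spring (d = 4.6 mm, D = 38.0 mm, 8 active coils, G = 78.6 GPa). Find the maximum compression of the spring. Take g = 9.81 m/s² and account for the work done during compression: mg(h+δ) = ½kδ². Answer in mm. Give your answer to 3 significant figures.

k = Gd⁴/(8D³N_a) = (78.6×10³)(4.6⁴)/(8·38.0³·8) = 10.021 N/mm
W = mg = 2.3 × 9.81 = 22.563 N
½kδ² − Wδ − Wh = 0 → δ = (W + √(W² + 2kWh))/k
δ = (22.563 + √(509.09 + 187219))/10.021 = (22.563 + 433.28)/10.021 = 45.487 mm

45.5 mm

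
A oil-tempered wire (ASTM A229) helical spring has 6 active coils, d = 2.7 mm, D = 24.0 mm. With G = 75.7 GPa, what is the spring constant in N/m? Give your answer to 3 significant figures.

6060 N/m

k = Gd⁴/(8D³N_a) = (75.7×10³ × 2.7⁴) / (8 × 24.0³ × 6)
  = 4.02301e+06 / 663552 = 6.0628 N/mm = 6062.8 N/m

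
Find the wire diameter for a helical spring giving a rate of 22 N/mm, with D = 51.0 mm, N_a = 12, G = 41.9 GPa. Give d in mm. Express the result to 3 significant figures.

9.04 mm

d = (8D³N_a·k / G)^(1/4) = (8·51.0³·12·22 / (41.9×10³))^0.25
  = (6686.4)^0.25 = 9.0427 mm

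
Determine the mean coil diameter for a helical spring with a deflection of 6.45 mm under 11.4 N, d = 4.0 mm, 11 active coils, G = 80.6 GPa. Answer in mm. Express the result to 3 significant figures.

51.0 mm

Required rate k = F/δ = 11.4/6.45 = 1.7674 N/mm
D = (Gd⁴/(8N_a·k))^(1/3) = (80.6×10³·4.0⁴/(8·11·1.7674))^(1/3)
  = (132662)^(1/3) = 51.0014 mm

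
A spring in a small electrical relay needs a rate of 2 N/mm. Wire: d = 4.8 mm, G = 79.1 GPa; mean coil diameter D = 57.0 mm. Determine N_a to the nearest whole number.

14

N_a = Gd⁴/(8D³k) = (79.1×10³ × 4.8⁴)/(8 × 57.0³ × 2)
    = 4.19896e+07 / 2.96309e+06 = 14.17 → 14 coils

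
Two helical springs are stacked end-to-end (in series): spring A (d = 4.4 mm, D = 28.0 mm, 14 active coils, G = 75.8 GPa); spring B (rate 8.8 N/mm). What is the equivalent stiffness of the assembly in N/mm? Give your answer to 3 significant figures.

k_A = Gd⁴/(8D³N_a) = (75.8×10³)(4.4⁴)/(8·28.0³·14) = 11.555 N/mm
Series: 1/k_eq = 1/11.555 + 1/8.8 = 0.20018; k_eq = 4.9956 N/mm

5.00 N/mm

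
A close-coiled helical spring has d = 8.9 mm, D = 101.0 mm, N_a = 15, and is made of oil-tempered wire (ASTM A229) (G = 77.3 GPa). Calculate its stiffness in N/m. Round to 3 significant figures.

3920 N/m

k = Gd⁴/(8D³N_a) = (77.3×10³ × 8.9⁴) / (8 × 101.0³ × 15)
  = 4.84998e+08 / 1.23636e+08 = 3.9228 N/mm = 3922.8 N/m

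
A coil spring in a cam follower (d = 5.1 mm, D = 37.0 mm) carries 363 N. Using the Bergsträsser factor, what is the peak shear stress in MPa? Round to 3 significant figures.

Spring index C = D/d = 37.0/5.1 = 7.2549
K_B = (4C+2)/(4C−3) = 31.020/26.020 = 1.1922
τ₀ = 8FD/(πd³) = 8·363·37.0/(π·5.1³) = 107448/416.74 = 257.83 MPa
τ_max = K·τ₀ = 1.1922 × 257.83 = 307.38 MPa

307 MPa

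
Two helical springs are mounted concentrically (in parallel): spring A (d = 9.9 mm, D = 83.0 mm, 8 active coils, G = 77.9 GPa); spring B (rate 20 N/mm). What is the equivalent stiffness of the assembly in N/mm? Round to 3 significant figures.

k_A = Gd⁴/(8D³N_a) = (77.9×10³)(9.9⁴)/(8·83.0³·8) = 20.449 N/mm
Parallel: k_eq = 20.449 + 20 = 40.449 N/mm

40.4 N/mm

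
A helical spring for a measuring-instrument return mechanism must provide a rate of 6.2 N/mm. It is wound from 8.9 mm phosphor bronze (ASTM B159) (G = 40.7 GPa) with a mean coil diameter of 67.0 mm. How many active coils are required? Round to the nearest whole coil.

N_a = Gd⁴/(8D³k) = (40.7×10³ × 8.9⁴)/(8 × 67.0³ × 6.2)
    = 2.55361e+08 / 1.49178e+07 = 17.12 → 17 coils

17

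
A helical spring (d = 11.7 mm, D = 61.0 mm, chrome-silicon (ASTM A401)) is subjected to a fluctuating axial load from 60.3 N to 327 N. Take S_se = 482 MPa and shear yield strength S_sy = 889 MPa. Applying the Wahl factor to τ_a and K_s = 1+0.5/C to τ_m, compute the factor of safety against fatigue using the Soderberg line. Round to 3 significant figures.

C = D/d = 61.0/11.7 = 5.2137; K_W = (4C−1)/(4C−4)+0.615/C = 1.2960; K_s = 1+0.5/C = 1.0959
F_a = (F_max−F_min)/2 = 133.35 N; F_m = (F_max+F_min)/2 = 193.65 N
τ_a = K_W·8F_aD/(πd³) = 1.2960 × 12.933 = 16.761 MPa
τ_m = K_s·8F_mD/(πd³) = 1.0959 × 18.781 = 20.583 MPa
Soderberg: 1/n_f = τ_a/S_se + τ_m/S_sy = 16.761/482 + 20.583/889 = 0.03477 + 0.02315 = 0.057926
n_f = 1/0.057926 = 17.26

17.3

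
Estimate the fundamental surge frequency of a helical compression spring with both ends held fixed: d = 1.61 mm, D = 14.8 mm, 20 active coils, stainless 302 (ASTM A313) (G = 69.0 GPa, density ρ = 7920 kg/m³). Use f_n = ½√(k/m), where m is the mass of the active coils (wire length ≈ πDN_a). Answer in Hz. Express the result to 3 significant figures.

k = Gd⁴/(8D³N_a) = (69.0×10³)(1.61⁴)/(8·14.8³·20) = 0.89381 N/mm = 893.81 N/m
Wire length L = πDN_a = π·14.8·20 = 929.91 mm
m = ρ·(πd²/4)·L = 7920 × 2.0358×10⁻⁶ m² × 0.92991 m = 0.014994 kg
f_n = ½√(k/m) = 0.5·√(893.81/0.014994) = 0.5·√(59613) = 122.08 Hz

122 Hz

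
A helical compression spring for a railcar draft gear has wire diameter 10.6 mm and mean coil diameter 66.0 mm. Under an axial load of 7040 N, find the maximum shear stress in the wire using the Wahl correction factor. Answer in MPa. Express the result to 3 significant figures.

1230 MPa

Spring index C = D/d = 66.0/10.6 = 6.2264
K_W = (4C−1)/(4C−4) + 0.615/C = 23.906/20.906 + 0.0988 = 1.2423
τ₀ = 8FD/(πd³) = 8·7040·66.0/(π·10.6³) = 3.71712e+06/3741.7 = 993.43 MPa
τ_max = K·τ₀ = 1.2423 × 993.43 = 1234.1 MPa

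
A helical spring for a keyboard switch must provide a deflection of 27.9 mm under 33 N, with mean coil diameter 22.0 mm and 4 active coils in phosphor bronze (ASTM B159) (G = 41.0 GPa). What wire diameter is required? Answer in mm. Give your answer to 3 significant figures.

Required rate k = F/δ = 33/27.9 = 1.1828 N/mm
d = (8D³N_a·k / G)^(1/4) = (8·22.0³·4·1.1828 / (41.0×10³))^0.25
  = (9.8298)^0.25 = 1.7707 mm

1.77 mm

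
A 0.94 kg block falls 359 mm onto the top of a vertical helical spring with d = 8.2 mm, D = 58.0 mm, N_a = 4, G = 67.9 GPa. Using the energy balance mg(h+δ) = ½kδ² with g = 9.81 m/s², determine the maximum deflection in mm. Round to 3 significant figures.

11.8 mm

k = Gd⁴/(8D³N_a) = (67.9×10³)(8.2⁴)/(8·58.0³·4) = 49.169 N/mm
W = mg = 0.94 × 9.81 = 9.2214 N
½kδ² − Wδ − Wh = 0 → δ = (W + √(W² + 2kWh))/k
δ = (9.2214 + √(85.034 + 325546))/49.169 = (9.2214 + 570.64)/49.169 = 11.793 mm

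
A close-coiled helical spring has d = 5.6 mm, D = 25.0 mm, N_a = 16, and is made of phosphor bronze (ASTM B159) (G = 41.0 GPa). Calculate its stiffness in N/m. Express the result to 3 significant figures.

k = Gd⁴/(8D³N_a) = (41.0×10³ × 5.6⁴) / (8 × 25.0³ × 16)
  = 4.03214e+07 / 2e+06 = 20.161 N/mm = 20161 N/m

20200 N/m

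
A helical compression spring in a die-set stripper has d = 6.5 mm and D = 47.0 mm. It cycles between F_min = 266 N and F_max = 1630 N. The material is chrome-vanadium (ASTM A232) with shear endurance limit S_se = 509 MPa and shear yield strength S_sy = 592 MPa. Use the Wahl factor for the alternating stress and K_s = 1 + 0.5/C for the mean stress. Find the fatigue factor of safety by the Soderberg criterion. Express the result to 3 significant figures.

0.690

C = D/d = 47.0/6.5 = 7.2308; K_W = (4C−1)/(4C−4)+0.615/C = 1.2054; K_s = 1+0.5/C = 1.0691
F_a = (F_max−F_min)/2 = 682 N; F_m = (F_max+F_min)/2 = 948 N
τ_a = K_W·8F_aD/(πd³) = 1.2054 × 297.22 = 358.28 MPa
τ_m = K_s·8F_mD/(πd³) = 1.0691 × 413.15 = 441.72 MPa
Soderberg: 1/n_f = τ_a/S_se + τ_m/S_sy = 358.28/509 + 441.72/592 = 0.70389 + 0.74614 = 1.45
n_f = 1/1.45 = 0.6896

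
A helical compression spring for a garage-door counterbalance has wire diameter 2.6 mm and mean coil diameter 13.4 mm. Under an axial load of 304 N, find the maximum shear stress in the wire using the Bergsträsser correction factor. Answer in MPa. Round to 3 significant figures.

758 MPa

Spring index C = D/d = 13.4/2.6 = 5.1538
K_B = (4C+2)/(4C−3) = 22.615/17.615 = 1.2838
τ₀ = 8FD/(πd³) = 8·304·13.4/(π·2.6³) = 32588.8/55.217 = 590.2 MPa
τ_max = K·τ₀ = 1.2838 × 590.2 = 757.72 MPa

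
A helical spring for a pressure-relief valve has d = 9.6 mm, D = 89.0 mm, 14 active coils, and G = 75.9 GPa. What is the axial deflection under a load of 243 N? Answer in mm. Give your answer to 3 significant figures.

k = Gd⁴/(8D³N_a) = (75.9×10³)(9.6⁴)/(8·89.0³·14) = 8.1647 N/mm
δ = F/k = 243 / 8.1647 = 29.762 mm

29.8 mm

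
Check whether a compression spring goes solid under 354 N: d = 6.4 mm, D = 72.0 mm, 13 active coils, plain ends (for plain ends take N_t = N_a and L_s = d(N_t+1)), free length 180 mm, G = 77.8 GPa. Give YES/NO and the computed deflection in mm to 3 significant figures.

YES, δ = 105 mm

k = Gd⁴/(8D³N_a) = (77.8×10³)(6.4⁴)/(8·72.0³·13) = 3.3625 N/mm
N_t = 13; L_s = 6.4·14 = 89.6 mm; δ_solid = L₀ − L_s = 180 − 89.6 = 90.4 mm
δ = F/k = 354/3.3625 = 105.28 mm
δ ≥ δ_solid → spring goes solid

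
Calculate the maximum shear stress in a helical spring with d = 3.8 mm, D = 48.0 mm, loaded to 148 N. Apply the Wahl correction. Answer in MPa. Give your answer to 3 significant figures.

367 MPa

Spring index C = D/d = 48.0/3.8 = 12.6316
K_W = (4C−1)/(4C−4) + 0.615/C = 49.526/46.526 + 0.0487 = 1.1132
τ₀ = 8FD/(πd³) = 8·148·48.0/(π·3.8³) = 56832/172.39 = 329.68 MPa
τ_max = K·τ₀ = 1.1132 × 329.68 = 366.99 MPa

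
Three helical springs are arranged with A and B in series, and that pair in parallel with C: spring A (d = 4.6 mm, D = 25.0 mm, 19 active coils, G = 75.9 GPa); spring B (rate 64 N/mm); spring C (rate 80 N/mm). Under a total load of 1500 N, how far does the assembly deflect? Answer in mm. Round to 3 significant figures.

16.4 mm

k_A = Gd⁴/(8D³N_a) = (75.9×10³)(4.6⁴)/(8·25.0³·19) = 14.309 N/mm
Springs A,B series: k_AB = 1/(1/14.309+1/64) = 11.694 N/mm; parallel with C: k_eq = 11.694+80 = 91.694 N/mm
δ = F/k_eq = 1500/91.694 = 16.359 mm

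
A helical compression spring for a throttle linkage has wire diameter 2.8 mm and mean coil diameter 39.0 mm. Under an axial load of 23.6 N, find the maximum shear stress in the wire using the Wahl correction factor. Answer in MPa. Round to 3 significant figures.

Spring index C = D/d = 39.0/2.8 = 13.9286
K_W = (4C−1)/(4C−4) + 0.615/C = 54.714/51.714 + 0.0442 = 1.1022
τ₀ = 8FD/(πd³) = 8·23.6·39.0/(π·2.8³) = 7363.2/68.964 = 106.77 MPa
τ_max = K·τ₀ = 1.1022 × 106.77 = 117.68 MPa

118 MPa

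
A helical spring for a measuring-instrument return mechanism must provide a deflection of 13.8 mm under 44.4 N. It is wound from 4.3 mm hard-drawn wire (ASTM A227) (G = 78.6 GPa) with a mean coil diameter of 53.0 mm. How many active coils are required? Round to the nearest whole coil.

7

Required rate k = F/δ = 44.4/13.8 = 3.2174 N/mm
N_a = Gd⁴/(8D³k) = (78.6×10³ × 4.3⁴)/(8 × 53.0³ × 3.2174)
    = 2.68718e+07 / 3.83196e+06 = 7.013 → 7 coils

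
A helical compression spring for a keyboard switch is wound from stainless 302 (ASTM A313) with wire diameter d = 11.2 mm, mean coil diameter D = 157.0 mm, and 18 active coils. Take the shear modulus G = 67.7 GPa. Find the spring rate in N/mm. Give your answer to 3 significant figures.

1.91 N/mm

k = Gd⁴/(8D³N_a) = (67.7×10³ × 11.2⁴) / (8 × 157.0³ × 18)
  = 1.06527e+09 / 5.57265e+08 = 1.9116 N/mm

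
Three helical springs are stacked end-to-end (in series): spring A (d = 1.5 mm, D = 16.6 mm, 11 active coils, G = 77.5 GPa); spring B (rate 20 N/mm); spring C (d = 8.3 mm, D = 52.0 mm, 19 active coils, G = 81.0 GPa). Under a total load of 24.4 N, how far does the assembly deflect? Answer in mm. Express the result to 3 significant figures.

k_A = Gd⁴/(8D³N_a) = (77.5×10³)(1.5⁴)/(8·16.6³·11) = 0.97467 N/mm
k_C = Gd⁴/(8D³N_a) = (81.0×10³)(8.3⁴)/(8·52.0³·19) = 17.986 N/mm
Series: 1/k_eq = 1/0.97467 + 1/20 + 1/17.986 = 1.1316; k_eq = 0.88372 N/mm
δ = F/k_eq = 24.4/0.88372 = 27.611 mm

27.6 mm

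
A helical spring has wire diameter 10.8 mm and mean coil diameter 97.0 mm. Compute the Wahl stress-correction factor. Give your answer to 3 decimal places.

C = D/d = 97.0/10.8 = 8.9815
K_W = (4C−1)/(4C−4) + 0.615/C = 34.926/31.926 + 0.0685 = 1.1624

1.162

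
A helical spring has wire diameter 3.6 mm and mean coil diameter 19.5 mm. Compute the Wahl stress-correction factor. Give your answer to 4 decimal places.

C = D/d = 19.5/3.6 = 5.4167
K_W = (4C−1)/(4C−4) + 0.615/C = 20.667/17.667 + 0.1135 = 1.2833

1.2833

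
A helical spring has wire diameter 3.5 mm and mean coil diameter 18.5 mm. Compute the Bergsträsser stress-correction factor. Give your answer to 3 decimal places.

C = D/d = 18.5/3.5 = 5.2857
K_B = (4C+2)/(4C−3) = 23.143/18.143 = 1.2756

1.276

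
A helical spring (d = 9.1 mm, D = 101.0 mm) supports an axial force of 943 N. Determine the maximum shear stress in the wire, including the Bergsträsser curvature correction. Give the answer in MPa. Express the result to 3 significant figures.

Spring index C = D/d = 101.0/9.1 = 11.0989
K_B = (4C+2)/(4C−3) = 46.396/41.396 = 1.1208
τ₀ = 8FD/(πd³) = 8·943·101.0/(π·9.1³) = 761944/2367.4 = 321.85 MPa
τ_max = K·τ₀ = 1.1208 × 321.85 = 360.72 MPa

361 MPa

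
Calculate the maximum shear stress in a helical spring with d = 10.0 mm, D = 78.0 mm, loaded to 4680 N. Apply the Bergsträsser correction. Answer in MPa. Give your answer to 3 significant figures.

1090 MPa

Spring index C = D/d = 78.0/10.0 = 7.8000
K_B = (4C+2)/(4C−3) = 33.200/28.200 = 1.1773
τ₀ = 8FD/(πd³) = 8·4680·78.0/(π·10.0³) = 2.92032e+06/3141.6 = 929.57 MPa
τ_max = K·τ₀ = 1.1773 × 929.57 = 1094.4 MPa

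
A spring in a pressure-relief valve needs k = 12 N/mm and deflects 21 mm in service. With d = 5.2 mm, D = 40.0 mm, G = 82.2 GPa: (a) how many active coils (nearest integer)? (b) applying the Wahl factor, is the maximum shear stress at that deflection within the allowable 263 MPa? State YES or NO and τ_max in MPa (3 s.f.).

N_a = Gd⁴/(8D³k) = (82.2×10³)(5.2⁴)/(8·40.0³·12) = 9.782 → N_a = 10
Actual rate k = Gd⁴/(8D³·10) = 11.739 N/mm
Working load F = kδ = 11.739·21 = 246.51 N
C = 40.0/5.2 = 7.6923; K_W = (4C−1)/(4C−4)+0.615/C = 1.1920
τ_max = K_W·8FD/(πd³) = 1.1920·178.58 = 212.87 MPa
τ_max ≤ 263 MPa → acceptable

(a) 10 coils; (b) YES, τ_max = 213 MPa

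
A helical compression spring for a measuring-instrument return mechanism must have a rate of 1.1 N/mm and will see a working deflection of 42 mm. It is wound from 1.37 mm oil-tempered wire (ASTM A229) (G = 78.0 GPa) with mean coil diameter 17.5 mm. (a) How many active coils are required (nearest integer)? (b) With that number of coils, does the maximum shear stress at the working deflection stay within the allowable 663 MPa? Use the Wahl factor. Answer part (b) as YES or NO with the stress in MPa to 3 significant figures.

(a) 6 coils; (b) NO, τ_max = 864 MPa

N_a = Gd⁴/(8D³k) = (78.0×10³)(1.37⁴)/(8·17.5³·1.1) = 5.826 → N_a = 6
Actual rate k = Gd⁴/(8D³·6) = 1.0681 N/mm
Working load F = kδ = 1.0681·42 = 44.861 N
C = 17.5/1.37 = 12.7737; K_W = (4C−1)/(4C−4)+0.615/C = 1.1118
τ_max = K_W·8FD/(πd³) = 1.1118·777.48 = 864.43 MPa
τ_max > 663 MPa → exceeds allowable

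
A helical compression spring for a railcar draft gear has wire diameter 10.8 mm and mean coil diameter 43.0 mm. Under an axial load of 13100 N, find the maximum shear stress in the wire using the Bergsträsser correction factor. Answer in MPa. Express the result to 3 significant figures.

Spring index C = D/d = 43.0/10.8 = 3.9815
K_B = (4C+2)/(4C−3) = 17.926/12.926 = 1.3868
τ₀ = 8FD/(πd³) = 8·13100·43.0/(π·10.8³) = 4.5064e+06/3957.5 = 1138.7 MPa
τ_max = K·τ₀ = 1.3868 × 1138.7 = 1579.2 MPa

1580 MPa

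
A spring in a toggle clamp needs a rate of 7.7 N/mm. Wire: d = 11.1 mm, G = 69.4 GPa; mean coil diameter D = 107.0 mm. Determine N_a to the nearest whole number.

14

N_a = Gd⁴/(8D³k) = (69.4×10³ × 11.1⁴)/(8 × 107.0³ × 7.7)
    = 1.05354e+09 / 7.54626e+07 = 13.96 → 14 coils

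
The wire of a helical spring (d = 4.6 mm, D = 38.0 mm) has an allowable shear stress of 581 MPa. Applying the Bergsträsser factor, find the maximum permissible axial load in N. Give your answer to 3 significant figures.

501 N

C = D/d = 38.0/4.6 = 8.2609
K_B = (4C+2)/(4C−3) = 35.043/30.043 = 1.1664
τ_max = K·8FD/(πd³) → F_max = τ_allow·πd³/(8DK)
F_max = 581·π·4.6³/(8·38.0·1.1664) = 1.7766e+05/354.59 = 501.04 N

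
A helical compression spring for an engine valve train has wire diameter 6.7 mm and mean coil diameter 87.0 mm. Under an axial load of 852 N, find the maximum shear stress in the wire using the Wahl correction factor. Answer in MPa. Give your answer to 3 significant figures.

697 MPa

Spring index C = D/d = 87.0/6.7 = 12.9851
K_W = (4C−1)/(4C−4) + 0.615/C = 50.940/47.940 + 0.0474 = 1.1099
τ₀ = 8FD/(πd³) = 8·852·87.0/(π·6.7³) = 592992/944.87 = 627.59 MPa
τ_max = K·τ₀ = 1.1099 × 627.59 = 696.58 MPa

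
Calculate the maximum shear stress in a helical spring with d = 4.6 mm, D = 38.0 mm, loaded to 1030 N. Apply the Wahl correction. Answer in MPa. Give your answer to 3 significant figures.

Spring index C = D/d = 38.0/4.6 = 8.2609
K_W = (4C−1)/(4C−4) + 0.615/C = 32.043/29.043 + 0.0744 = 1.1777
τ₀ = 8FD/(πd³) = 8·1030·38.0/(π·4.6³) = 313120/305.79 = 1024 MPa
τ_max = K·τ₀ = 1.1777 × 1024 = 1206 MPa

1210 MPa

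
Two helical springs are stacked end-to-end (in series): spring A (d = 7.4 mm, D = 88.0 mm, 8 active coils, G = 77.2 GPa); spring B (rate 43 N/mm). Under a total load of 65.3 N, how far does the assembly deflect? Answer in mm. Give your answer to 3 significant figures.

13.8 mm

k_A = Gd⁴/(8D³N_a) = (77.2×10³)(7.4⁴)/(8·88.0³·8) = 5.3078 N/mm
Series: 1/k_eq = 1/5.3078 + 1/43 = 0.21166; k_eq = 4.7246 N/mm
δ = F/k_eq = 65.3/4.7246 = 13.821 mm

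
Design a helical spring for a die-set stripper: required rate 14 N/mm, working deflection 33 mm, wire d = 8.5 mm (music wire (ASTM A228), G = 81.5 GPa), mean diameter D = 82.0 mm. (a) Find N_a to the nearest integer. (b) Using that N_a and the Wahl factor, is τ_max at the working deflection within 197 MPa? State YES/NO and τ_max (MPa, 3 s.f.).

(a) 7 coils; (b) YES, τ_max = 178 MPa

N_a = Gd⁴/(8D³k) = (81.5×10³)(8.5⁴)/(8·82.0³·14) = 6.889 → N_a = 7
Actual rate k = Gd⁴/(8D³·7) = 13.779 N/mm
Working load F = kδ = 13.779·33 = 454.69 N
C = 82.0/8.5 = 9.6471; K_W = (4C−1)/(4C−4)+0.615/C = 1.1505
τ_max = K_W·8FD/(πd³) = 1.1505·154.6 = 177.87 MPa
τ_max ≤ 197 MPa → acceptable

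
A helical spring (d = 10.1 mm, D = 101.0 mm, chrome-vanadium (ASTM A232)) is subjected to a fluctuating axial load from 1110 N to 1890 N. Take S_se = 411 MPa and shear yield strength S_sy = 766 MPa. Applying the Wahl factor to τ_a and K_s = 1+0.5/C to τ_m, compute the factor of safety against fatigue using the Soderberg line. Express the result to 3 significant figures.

C = D/d = 101.0/10.1 = 10.0000; K_W = (4C−1)/(4C−4)+0.615/C = 1.1448; K_s = 1+0.5/C = 1.0500
F_a = (F_max−F_min)/2 = 390 N; F_m = (F_max+F_min)/2 = 1500 N
τ_a = K_W·8F_aD/(πd³) = 1.1448 × 97.356 = 111.46 MPa
τ_m = K_s·8F_mD/(πd³) = 1.0500 × 374.45 = 393.17 MPa
Soderberg: 1/n_f = τ_a/S_se + τ_m/S_sy = 111.46/411 + 393.17/766 = 0.27118 + 0.51327 = 0.78446
n_f = 1/0.78446 = 1.275

1.27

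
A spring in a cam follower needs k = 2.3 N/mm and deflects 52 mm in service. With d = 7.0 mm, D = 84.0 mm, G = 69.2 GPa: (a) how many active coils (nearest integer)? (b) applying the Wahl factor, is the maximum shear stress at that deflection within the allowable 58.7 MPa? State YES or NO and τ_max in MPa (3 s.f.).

N_a = Gd⁴/(8D³k) = (69.2×10³)(7.0⁴)/(8·84.0³·2.3) = 15.24 → N_a = 15
Actual rate k = Gd⁴/(8D³·15) = 2.336 N/mm
Working load F = kδ = 2.336·52 = 121.47 N
C = 84.0/7.0 = 12.0000; K_W = (4C−1)/(4C−4)+0.615/C = 1.1194
τ_max = K_W·8FD/(πd³) = 1.1194·75.754 = 84.802 MPa
τ_max > 58.7 MPa → exceeds allowable

(a) 15 coils; (b) NO, τ_max = 84.8 MPa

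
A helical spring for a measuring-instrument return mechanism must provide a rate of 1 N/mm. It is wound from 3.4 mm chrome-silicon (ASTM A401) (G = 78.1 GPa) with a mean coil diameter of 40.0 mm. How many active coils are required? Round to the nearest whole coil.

N_a = Gd⁴/(8D³k) = (78.1×10³ × 3.4⁴)/(8 × 40.0³ × 1)
    = 1.04368e+07 / 512000 = 20.38 → 20 coils

20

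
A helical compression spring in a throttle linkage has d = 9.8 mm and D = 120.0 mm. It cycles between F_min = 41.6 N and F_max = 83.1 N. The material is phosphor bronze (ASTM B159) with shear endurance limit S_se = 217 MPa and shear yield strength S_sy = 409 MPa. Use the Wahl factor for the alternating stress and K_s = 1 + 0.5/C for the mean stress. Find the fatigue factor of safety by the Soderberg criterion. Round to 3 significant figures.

11.6

C = D/d = 120.0/9.8 = 12.2449; K_W = (4C−1)/(4C−4)+0.615/C = 1.1169; K_s = 1+0.5/C = 1.0408
F_a = (F_max−F_min)/2 = 20.75 N; F_m = (F_max+F_min)/2 = 62.35 N
τ_a = K_W·8F_aD/(πd³) = 1.1169 × 6.7369 = 7.5246 MPa
τ_m = K_s·8F_mD/(πd³) = 1.0408 × 20.243 = 21.07 MPa
Soderberg: 1/n_f = τ_a/S_se + τ_m/S_sy = 7.5246/217 + 21.07/409 = 0.03468 + 0.05152 = 0.086191
n_f = 1/0.086191 = 11.6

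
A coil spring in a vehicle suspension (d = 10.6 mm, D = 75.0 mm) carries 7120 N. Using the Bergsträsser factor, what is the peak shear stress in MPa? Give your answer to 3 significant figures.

Spring index C = D/d = 75.0/10.6 = 7.0755
K_B = (4C+2)/(4C−3) = 30.302/25.302 = 1.1976
τ₀ = 8FD/(πd³) = 8·7120·75.0/(π·10.6³) = 4.272e+06/3741.7 = 1141.7 MPa
τ_max = K·τ₀ = 1.1976 × 1141.7 = 1367.4 MPa

1370 MPa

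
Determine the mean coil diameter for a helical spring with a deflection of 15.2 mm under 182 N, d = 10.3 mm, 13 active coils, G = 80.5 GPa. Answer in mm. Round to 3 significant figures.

Required rate k = F/δ = 182/15.2 = 11.974 N/mm
D = (Gd⁴/(8N_a·k))^(1/3) = (80.5×10³·10.3⁴/(8·13·11.974))^(1/3)
  = (727585)^(1/3) = 89.9417 mm

89.9 mm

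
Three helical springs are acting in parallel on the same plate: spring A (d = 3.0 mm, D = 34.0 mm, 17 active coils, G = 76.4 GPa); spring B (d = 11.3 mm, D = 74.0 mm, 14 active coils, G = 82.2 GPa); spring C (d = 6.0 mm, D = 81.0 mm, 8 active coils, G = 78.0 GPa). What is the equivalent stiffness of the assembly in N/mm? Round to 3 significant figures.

k_A = Gd⁴/(8D³N_a) = (76.4×10³)(3.0⁴)/(8·34.0³·17) = 1.1577 N/mm
k_B = Gd⁴/(8D³N_a) = (82.2×10³)(11.3⁴)/(8·74.0³·14) = 29.531 N/mm
k_C = Gd⁴/(8D³N_a) = (78.0×10³)(6.0⁴)/(8·81.0³·8) = 2.9721 N/mm
Parallel: k_eq = 1.1577 + 29.531 + 2.9721 = 33.66 N/mm

33.7 N/mm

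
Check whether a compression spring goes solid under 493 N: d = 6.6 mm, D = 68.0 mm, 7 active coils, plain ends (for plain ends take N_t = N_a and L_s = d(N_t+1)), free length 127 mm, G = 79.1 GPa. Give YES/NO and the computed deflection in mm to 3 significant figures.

k = Gd⁴/(8D³N_a) = (79.1×10³)(6.6⁴)/(8·68.0³·7) = 8.5239 N/mm
N_t = 7; L_s = 6.6·8 = 52.8 mm; δ_solid = L₀ − L_s = 127 − 52.8 = 74.2 mm
δ = F/k = 493/8.5239 = 57.837 mm
δ < δ_solid → spring does not go solid

NO, δ = 57.8 mm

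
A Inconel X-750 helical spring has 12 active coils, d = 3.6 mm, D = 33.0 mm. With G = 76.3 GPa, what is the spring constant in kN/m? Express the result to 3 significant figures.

3.71 kN/m

k = Gd⁴/(8D³N_a) = (76.3×10³ × 3.6⁴) / (8 × 33.0³ × 12)
  = 1.28155e+07 / 3.44995e+06 = 3.7147 N/mm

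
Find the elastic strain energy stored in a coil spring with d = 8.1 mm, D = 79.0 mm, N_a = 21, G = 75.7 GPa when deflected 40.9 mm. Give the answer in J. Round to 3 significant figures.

3.29 J

k = Gd⁴/(8D³N_a) = (75.7×10³)(8.1⁴)/(8·79.0³·21) = 3.9341 N/mm
U = ½kδ² = 0.5 × 3.9341 × 40.9² = 3290.5 N·mm = 3.2905 J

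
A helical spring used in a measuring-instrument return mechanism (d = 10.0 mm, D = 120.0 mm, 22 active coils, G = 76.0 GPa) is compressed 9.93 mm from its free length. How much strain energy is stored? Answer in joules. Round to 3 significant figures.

k = Gd⁴/(8D³N_a) = (76.0×10³)(10.0⁴)/(8·120.0³·22) = 2.4989 N/mm
U = ½kδ² = 0.5 × 2.4989 × 9.93² = 123.2 N·mm = 0.1232 J

0.123 J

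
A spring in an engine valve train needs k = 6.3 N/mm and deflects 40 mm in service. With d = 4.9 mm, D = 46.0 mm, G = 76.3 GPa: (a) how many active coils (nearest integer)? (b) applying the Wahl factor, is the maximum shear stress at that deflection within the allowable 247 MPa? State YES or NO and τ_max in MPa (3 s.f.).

N_a = Gd⁴/(8D³k) = (76.3×10³)(4.9⁴)/(8·46.0³·6.3) = 8.966 → N_a = 9
Actual rate k = Gd⁴/(8D³·9) = 6.2763 N/mm
Working load F = kδ = 6.2763·40 = 251.05 N
C = 46.0/4.9 = 9.3878; K_W = (4C−1)/(4C−4)+0.615/C = 1.1549
τ_max = K_W·8FD/(πd³) = 1.1549·249.96 = 288.69 MPa
τ_max > 247 MPa → exceeds allowable

(a) 9 coils; (b) NO, τ_max = 289 MPa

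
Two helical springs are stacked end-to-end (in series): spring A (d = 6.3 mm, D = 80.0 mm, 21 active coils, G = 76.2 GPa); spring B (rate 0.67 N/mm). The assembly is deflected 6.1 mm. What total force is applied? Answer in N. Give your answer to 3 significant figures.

k_A = Gd⁴/(8D³N_a) = (76.2×10³)(6.3⁴)/(8·80.0³·21) = 1.3955 N/mm
Series: 1/k_eq = 1/1.3955 + 1/0.67 = 2.2091; k_eq = 0.45267 N/mm
F = k_eq·δ = 0.45267·6.1 = 2.7613 N

2.76 N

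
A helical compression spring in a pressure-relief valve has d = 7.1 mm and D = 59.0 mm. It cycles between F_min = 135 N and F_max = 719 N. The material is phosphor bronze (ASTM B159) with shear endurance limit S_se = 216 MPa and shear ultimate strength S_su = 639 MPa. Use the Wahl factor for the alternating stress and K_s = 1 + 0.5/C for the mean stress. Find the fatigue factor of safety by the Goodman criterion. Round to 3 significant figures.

C = D/d = 59.0/7.1 = 8.3099; K_W = (4C−1)/(4C−4)+0.615/C = 1.1766; K_s = 1+0.5/C = 1.0602
F_a = (F_max−F_min)/2 = 292 N; F_m = (F_max+F_min)/2 = 427 N
τ_a = K_W·8F_aD/(πd³) = 1.1766 × 122.57 = 144.22 MPa
τ_m = K_s·8F_mD/(πd³) = 1.0602 × 179.24 = 190.03 MPa
Goodman: 1/n_f = τ_a/S_se + τ_m/S_su = 144.22/216 + 190.03/639 = 0.66770 + 0.29739 = 0.96508
n_f = 1/0.96508 = 1.036

1.04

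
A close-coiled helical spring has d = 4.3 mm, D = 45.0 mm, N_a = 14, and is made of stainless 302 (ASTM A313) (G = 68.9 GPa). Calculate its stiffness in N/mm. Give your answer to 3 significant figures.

k = Gd⁴/(8D³N_a) = (68.9×10³ × 4.3⁴) / (8 × 45.0³ × 14)
  = 2.35555e+07 / 1.0206e+07 = 2.308 N/mm

2.31 N/mm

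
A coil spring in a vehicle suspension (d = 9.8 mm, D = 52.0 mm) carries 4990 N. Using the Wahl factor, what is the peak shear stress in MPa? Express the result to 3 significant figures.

906 MPa

Spring index C = D/d = 52.0/9.8 = 5.3061
K_W = (4C−1)/(4C−4) + 0.615/C = 20.224/17.224 + 0.1159 = 1.2901
τ₀ = 8FD/(πd³) = 8·4990·52.0/(π·9.8³) = 2.07584e+06/2956.8 = 702.05 MPa
τ_max = K·τ₀ = 1.2901 × 702.05 = 905.69 MPa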